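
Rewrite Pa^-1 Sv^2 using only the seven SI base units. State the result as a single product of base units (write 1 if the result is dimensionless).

kg⁻¹·m⁵·s⁻²

Pa = kg·m⁻¹·s⁻².
So Pa⁻¹ = kg⁻¹·m·s².
Sv = m²·s⁻².
So Sv² = m⁴·s⁻⁴.
Combining: Pa⁻¹·Sv² = (kg⁻¹·m·s²) · (m⁴·s⁻⁴) = kg⁻¹·m⁵·s⁻².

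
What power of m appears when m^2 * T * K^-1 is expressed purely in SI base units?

T = Wb/m² (flux density = flux per area),
    = kg·s⁻²·A⁻¹.
Combining: m²·T·K⁻¹ = m² · (kg·s⁻²·A⁻¹) · K⁻¹ = kg·m²·s⁻²·A⁻¹·K⁻¹.
The exponent of m is 2.

2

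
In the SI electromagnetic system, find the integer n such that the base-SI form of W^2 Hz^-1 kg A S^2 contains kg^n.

1

W = kg·m²·s⁻³.
So W² = kg²·m⁴·s⁻⁶.
Hz = s⁻¹.
So Hz⁻¹ = s.
S = kg⁻¹·m⁻²·s³·A².
So S² = kg⁻²·m⁻⁴·s⁶·A⁴.
Combining: W²·Hz⁻¹·kg·A·S² = (kg²·m⁴·s⁻⁶) · s · kg · A · (kg⁻²·m⁻⁴·s⁶·A⁴) = kg·s·A⁵.
The exponent of kg is 1.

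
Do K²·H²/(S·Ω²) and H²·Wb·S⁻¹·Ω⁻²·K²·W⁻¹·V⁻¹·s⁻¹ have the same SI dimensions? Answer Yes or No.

No

Left side:
  S = kg⁻¹·m⁻²·s³·A².
  So S⁻¹ = kg·m²·s⁻³·A⁻².
  Ω = kg·m²·s⁻³·A⁻².
  So Ω⁻² = kg⁻²·m⁻⁴·s⁶·A⁴.
  H = kg·m²·s⁻²·A⁻².
  So H² = kg²·m⁴·s⁻⁴·A⁻⁴.
  Combining: S⁻¹·K²·Ω⁻²·H² = (kg·m²·s⁻³·A⁻²) · K² · (kg⁻²·m⁻⁴·s⁶·A⁴) · (kg²·m⁴·s⁻⁴·A⁻⁴) = kg·m²·s⁻¹·A⁻²·K².
Right side:
  H = kg·m²·s⁻²·A⁻².
  So H² = kg²·m⁴·s⁻⁴·A⁻⁴.
  Wb = kg·m²·s⁻²·A⁻¹.
  S = kg⁻¹·m⁻²·s³·A².
  So S⁻¹ = kg·m²·s⁻³·A⁻².
  Ω = kg·m²·s⁻³·A⁻².
  So Ω⁻² = kg⁻²·m⁻⁴·s⁶·A⁴.
  W = kg·m²·s⁻³.
  So W⁻¹ = kg⁻¹·m⁻²·s³.
  V = kg·m²·s⁻³·A⁻¹.
  So V⁻¹ = kg⁻¹·m⁻²·s³·A.
  Combining: H²·Wb·S⁻¹·Ω⁻²·K²·W⁻¹·V⁻¹·s⁻¹ = (kg²·m⁴·s⁻⁴·A⁻⁴) · (kg·m²·s⁻²·A⁻¹) · (kg·m²·s⁻³·A⁻²) · (kg⁻²·m⁻⁴·s⁶·A⁴) · K² · (kg⁻¹·m⁻²·s³) · (kg⁻¹·m⁻²·s³·A) · s⁻¹ = s²·A⁻²·K².
Left is kg·m²·s⁻¹·A⁻²·K²; right is s²·A⁻²·K² — different.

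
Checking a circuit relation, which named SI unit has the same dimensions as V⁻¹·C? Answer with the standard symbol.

F

V = W/A (potential = power per current),
    = kg·m²·s⁻³·A⁻¹.
So V⁻¹ = kg⁻¹·m⁻²·s³·A.
C = A·s = s·A (charge = current × time).
Combining: V⁻¹·C = (kg⁻¹·m⁻²·s³·A) · (s·A) = kg⁻¹·m⁻²·s⁴·A².
kg⁻¹·m⁻²·s⁴·A² is the base-SI form of the farad.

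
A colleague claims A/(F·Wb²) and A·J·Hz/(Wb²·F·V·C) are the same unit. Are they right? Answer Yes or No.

No

Left side:
  F = C/V (capacitance = charge per voltage),
      = A·s/(kg·m²·s⁻³·A⁻¹) (substituting C and V),
      = kg⁻¹·m⁻²·s⁴·A².
  So F⁻¹ = kg·m²·s⁻⁴·A⁻².
  Wb = V·s (flux: a volt is a weber per second),
      = kg·m²·s⁻²·A⁻¹.
  So Wb⁻² = kg⁻²·m⁻⁴·s⁴·A².
  Combining: F⁻¹·Wb⁻²·A = (kg·m²·s⁻⁴·A⁻²) · (kg⁻²·m⁻⁴·s⁴·A²) · A = kg⁻¹·m⁻²·A.
Right side:
  Wb = V·s (flux: a volt is a weber per second),
      = kg·m²·s⁻²·A⁻¹.
  So Wb⁻² = kg⁻²·m⁻⁴·s⁴·A².
  J = N·m (work = force × distance),
      = kg·m²·s⁻².
  F = C/V (capacitance = charge per voltage),
      = A·s/(kg·m²·s⁻³·A⁻¹) (substituting C and V),
      = kg⁻¹·m⁻²·s⁴·A².
  So F⁻¹ = kg·m²·s⁻⁴·A⁻².
  V = W/A (potential = power per current),
      = kg·m²·s⁻³·A⁻¹.
  So V⁻¹ = kg⁻¹·m⁻²·s³·A.
  C = A·s = s·A (charge = current × time).
  So C⁻¹ = s⁻¹·A⁻¹.
  Hz = 1/s = s⁻¹ (frequency is cycles per second).
  Combining: Wb⁻²·A·J·F⁻¹·V⁻¹·C⁻¹·Hz = (kg⁻²·m⁻⁴·s⁴·A²) · A · (kg·m²·s⁻²) · (kg·m²·s⁻⁴·A⁻²) · (kg⁻¹·m⁻²·s³·A) · (s⁻¹·A⁻¹) · s⁻¹ = kg⁻¹·m⁻²·s⁻¹·A.
Left is kg⁻¹·m⁻²·A; right is kg⁻¹·m⁻²·s⁻¹·A — different.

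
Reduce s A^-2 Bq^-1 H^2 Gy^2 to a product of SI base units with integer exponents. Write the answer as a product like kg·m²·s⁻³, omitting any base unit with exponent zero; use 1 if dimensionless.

kg²·m⁸·s⁻⁶·A⁻⁶

Bq = s⁻¹.
So Bq⁻¹ = s.
H = kg·m²·s⁻²·A⁻².
So H² = kg²·m⁴·s⁻⁴·A⁻⁴.
Gy = m²·s⁻².
So Gy² = m⁴·s⁻⁴.
Combining: s·A⁻²·Bq⁻¹·H²·Gy² = s · A⁻² · s · (kg²·m⁴·s⁻⁴·A⁻⁴) · (m⁴·s⁻⁴) = kg²·m⁸·s⁻⁶·A⁻⁶.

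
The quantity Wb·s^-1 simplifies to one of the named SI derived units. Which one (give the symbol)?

V

Wb = kg·m²·s⁻²·A⁻¹.
Combining: Wb·s⁻¹ = (kg·m²·s⁻²·A⁻¹) · s⁻¹ = kg·m²·s⁻³·A⁻¹.
kg·m²·s⁻³·A⁻¹ is the base-SI form of the volt.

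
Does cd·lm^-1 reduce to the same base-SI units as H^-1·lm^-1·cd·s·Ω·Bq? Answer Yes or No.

Left side:
  lm = cd·sr = cd (luminous flux; sr is dimensionless).
  So lm⁻¹ = cd⁻¹.
  Combining: cd·lm⁻¹ = cd · cd⁻¹ = 1.
Right side:
  H = Wb/A (inductance = flux per current),
      = kg·m²·s⁻²·A⁻².
  So H⁻¹ = kg⁻¹·m⁻²·s²·A².
  lm = cd·sr = cd (luminous flux; sr is dimensionless).
  So lm⁻¹ = cd⁻¹.
  Ω = V/A (resistance = voltage per current),
      = kg·m²·s⁻³·A⁻².
  Bq = 1/s = s⁻¹ (activity is decays per second).
  Combining: H⁻¹·lm⁻¹·cd·s·Ω·Bq = (kg⁻¹·m⁻²·s²·A²) · cd⁻¹ · cd · s · (kg·m²·s⁻³·A⁻²) · s⁻¹ = s⁻¹.
Left is 1; right is s⁻¹ — different.

No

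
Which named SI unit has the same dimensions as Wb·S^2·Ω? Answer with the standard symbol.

C

Wb = V·s (flux: a volt is a weber per second),
    = kg·m²·s⁻²·A⁻¹.
S = 1/Ω (conductance is reciprocal resistance),
    = kg⁻¹·m⁻²·s³·A².
So S² = kg⁻²·m⁻⁴·s⁶·A⁴.
Ω = V/A (resistance = voltage per current),
    = kg·m²·s⁻³·A⁻².
Combining: Wb·S²·Ω = (kg·m²·s⁻²·A⁻¹) · (kg⁻²·m⁻⁴·s⁶·A⁴) · (kg·m²·s⁻³·A⁻²) = s·A.
s·A is the base-SI form of the coulomb.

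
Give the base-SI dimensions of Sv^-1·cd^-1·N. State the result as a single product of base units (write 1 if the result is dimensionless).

kg·m⁻¹·cd⁻¹

Sv = m²·s⁻².
So Sv⁻¹ = m⁻²·s².
N = kg·m·s⁻².
Combining: Sv⁻¹·cd⁻¹·N = (m⁻²·s²) · cd⁻¹ · (kg·m·s⁻²) = kg·m⁻¹·cd⁻¹.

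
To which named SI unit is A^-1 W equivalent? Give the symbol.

V

W = J/s (power = energy per time),
    = kg·m²·s⁻³.
Combining: A⁻¹·W = A⁻¹ · (kg·m²·s⁻³) = kg·m²·s⁻³·A⁻¹.
kg·m²·s⁻³·A⁻¹ is the base-SI form of the volt.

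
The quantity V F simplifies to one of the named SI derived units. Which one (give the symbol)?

V = kg·m²·s⁻³·A⁻¹.
F = kg⁻¹·m⁻²·s⁴·A².
Combining: V·F = (kg·m²·s⁻³·A⁻¹) · (kg⁻¹·m⁻²·s⁴·A²) = s·A.
s·A is the base-SI form of the coulomb.

C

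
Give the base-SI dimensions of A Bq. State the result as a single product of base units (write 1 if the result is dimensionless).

Bq = 1/s = s⁻¹ (activity is decays per second).
Combining: A·Bq = A · s⁻¹ = s⁻¹·A.

s⁻¹·A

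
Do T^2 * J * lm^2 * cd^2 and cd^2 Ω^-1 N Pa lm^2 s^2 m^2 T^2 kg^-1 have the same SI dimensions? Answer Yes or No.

Left side:
  T = Wb/m² (flux density = flux per area),
      = kg·s⁻²·A⁻¹.
  So T² = kg²·s⁻⁴·A⁻².
  J = N·m (work = force × distance),
      = kg·m²·s⁻².
  lm = cd·sr = cd (luminous flux; sr is dimensionless).
  So lm² = cd².
  Combining: T²·J·lm²·cd² = (kg²·s⁻⁴·A⁻²) · (kg·m²·s⁻²) · cd² · cd² = kg³·m²·s⁻⁶·A⁻²·cd⁴.
Right side:
  Ω = kg·m²·s⁻³·A⁻².
  So Ω⁻¹ = kg⁻¹·m⁻²·s³·A².
  N = kg·m·s⁻².
  Pa = kg·m⁻¹·s⁻².
  lm = cd.
  So lm² = cd².
  T = kg·s⁻²·A⁻¹.
  So T² = kg²·s⁻⁴·A⁻².
  Combining: cd²·Ω⁻¹·N·Pa·lm²·s²·m²·T²·kg⁻¹ = cd² · (kg⁻¹·m⁻²·s³·A²) · (kg·m·s⁻²) · (kg·m⁻¹·s⁻²) · cd² · s² · m² · (kg²·s⁻⁴·A⁻²) · kg⁻¹ = kg²·s⁻³·cd⁴.
Left is kg³·m²·s⁻⁶·A⁻²·cd⁴; right is kg²·s⁻³·cd⁴ — different.

No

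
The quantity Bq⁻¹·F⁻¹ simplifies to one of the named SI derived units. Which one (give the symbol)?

Ω

Bq = 1/s = s⁻¹ (activity is decays per second).
So Bq⁻¹ = s.
F = C/V (capacitance = charge per voltage),
    = A·s/(kg·m²·s⁻³·A⁻¹) (substituting C and V),
    = kg⁻¹·m⁻²·s⁴·A².
So F⁻¹ = kg·m²·s⁻⁴·A⁻².
Combining: Bq⁻¹·F⁻¹ = s · (kg·m²·s⁻⁴·A⁻²) = kg·m²·s⁻³·A⁻².
kg·m²·s⁻³·A⁻² is the base-SI form of the ohm.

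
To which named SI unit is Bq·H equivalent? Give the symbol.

Bq = 1/s = s⁻¹ (activity is decays per second).
H = Wb/A (inductance = flux per current),
    = kg·m²·s⁻²·A⁻².
Combining: Bq·H = s⁻¹ · (kg·m²·s⁻²·A⁻²) = kg·m²·s⁻³·A⁻².
kg·m²·s⁻³·A⁻² is the base-SI form of the ohm.

Ω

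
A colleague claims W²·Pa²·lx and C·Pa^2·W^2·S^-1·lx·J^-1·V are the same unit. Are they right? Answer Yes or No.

Left side:
  W = kg·m²·s⁻³.
  So W² = kg²·m⁴·s⁻⁶.
  Pa = kg·m⁻¹·s⁻².
  So Pa² = kg²·m⁻²·s⁻⁴.
  lx = m⁻²·cd.
  Combining: W²·Pa²·lx = (kg²·m⁴·s⁻⁶) · (kg²·m⁻²·s⁻⁴) · (m⁻²·cd) = kg⁴·s⁻¹⁰·cd.
Right side:
  C = A·s = s·A (charge = current × time).
  Pa = N/m² (pressure = force per area),
      = kg·m⁻¹·s⁻².
  So Pa² = kg²·m⁻²·s⁻⁴.
  W = J/s (power = energy per time),
      = kg·m²·s⁻³.
  So W² = kg²·m⁴·s⁻⁶.
  S = 1/Ω (conductance is reciprocal resistance),
      = kg⁻¹·m⁻²·s³·A².
  So S⁻¹ = kg·m²·s⁻³·A⁻².
  lx = lm/m² (illuminance = luminous flux per area),
      = m⁻²·cd.
  J = N·m (work = force × distance),
      = kg·m²·s⁻².
  So J⁻¹ = kg⁻¹·m⁻²·s².
  V = W/A (potential = power per current),
      = kg·m²·s⁻³·A⁻¹.
  Combining: C·Pa²·W²·S⁻¹·lx·J⁻¹·V = (s·A) · (kg²·m⁻²·s⁻⁴) · (kg²·m⁴·s⁻⁶) · (kg·m²·s⁻³·A⁻²) · (m⁻²·cd) · (kg⁻¹·m⁻²·s²) · (kg·m²·s⁻³·A⁻¹) = kg⁵·m²·s⁻¹³·A⁻²·cd.
Left is kg⁴·s⁻¹⁰·cd; right is kg⁵·m²·s⁻¹³·A⁻²·cd — different.

No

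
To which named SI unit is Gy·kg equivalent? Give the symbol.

J

Gy = J/kg (absorbed dose = energy per mass),
    = m²·s⁻².
Combining: Gy·kg = (m²·s⁻²) · kg = kg·m²·s⁻².
kg·m²·s⁻² is the base-SI form of the joule.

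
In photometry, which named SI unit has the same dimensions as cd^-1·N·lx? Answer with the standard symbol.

N = kg·m/s² = kg·m·s⁻² (force = mass × acceleration).
lx = lm/m² (illuminance = luminous flux per area),
    = m⁻²·cd.
Combining: cd⁻¹·N·lx = cd⁻¹ · (kg·m·s⁻²) · (m⁻²·cd) = kg·m⁻¹·s⁻².
kg·m⁻¹·s⁻² is the base-SI form of the pascal.

Pa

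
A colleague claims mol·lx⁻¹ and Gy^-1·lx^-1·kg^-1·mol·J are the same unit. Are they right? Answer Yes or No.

Left side:
  lx = lm/m² (illuminance = luminous flux per area),
      = m⁻²·cd.
  So lx⁻¹ = m²·cd⁻¹.
  Combining: mol·lx⁻¹ = mol · (m²·cd⁻¹) = m²·mol·cd⁻¹.
Right side:
  Gy = m²·s⁻².
  So Gy⁻¹ = m⁻²·s².
  lx = m⁻²·cd.
  So lx⁻¹ = m²·cd⁻¹.
  J = kg·m²·s⁻².
  Combining: Gy⁻¹·lx⁻¹·kg⁻¹·mol·J = (m⁻²·s²) · (m²·cd⁻¹) · kg⁻¹ · mol · (kg·m²·s⁻²) = m²·mol·cd⁻¹.
Both reduce to m²·mol·cd⁻¹.

Yes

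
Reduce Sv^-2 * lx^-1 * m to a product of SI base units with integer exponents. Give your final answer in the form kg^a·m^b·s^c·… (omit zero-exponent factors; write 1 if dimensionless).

m⁻¹·s⁴·cd⁻¹

Sv = J/kg (equivalent dose = energy per mass),
    = m²·s⁻².
So Sv⁻² = m⁻⁴·s⁴.
lx = lm/m² (illuminance = luminous flux per area),
    = m⁻²·cd.
So lx⁻¹ = m²·cd⁻¹.
Combining: Sv⁻²·lx⁻¹·m = (m⁻⁴·s⁴) · (m²·cd⁻¹) · m = m⁻¹·s⁴·cd⁻¹.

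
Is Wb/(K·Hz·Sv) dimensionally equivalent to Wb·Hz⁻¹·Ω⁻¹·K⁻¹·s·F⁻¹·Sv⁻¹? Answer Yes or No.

Left side:
  Hz = 1/s = s⁻¹ (frequency is cycles per second).
  So Hz⁻¹ = s.
  Sv = J/kg (equivalent dose = energy per mass),
      = m²·s⁻².
  So Sv⁻¹ = m⁻²·s².
  Wb = V·s (flux: a volt is a weber per second),
      = kg·m²·s⁻²·A⁻¹.
  Combining: K⁻¹·Hz⁻¹·Sv⁻¹·Wb = K⁻¹ · s · (m⁻²·s²) · (kg·m²·s⁻²·A⁻¹) = kg·s·A⁻¹·K⁻¹.
Right side:
  Wb = V·s (flux: a volt is a weber per second),
      = kg·m²·s⁻²·A⁻¹.
  Hz = 1/s = s⁻¹ (frequency is cycles per second).
  So Hz⁻¹ = s.
  Ω = V/A (resistance = voltage per current),
      = kg·m²·s⁻³·A⁻².
  So Ω⁻¹ = kg⁻¹·m⁻²·s³·A².
  F = C/V (capacitance = charge per voltage),
      = A·s/(kg·m²·s⁻³·A⁻¹) (substituting C and V),
      = kg⁻¹·m⁻²·s⁴·A².
  So F⁻¹ = kg·m²·s⁻⁴·A⁻².
  Sv = J/kg (equivalent dose = energy per mass),
      = m²·s⁻².
  So Sv⁻¹ = m⁻²·s².
  Combining: Wb·Hz⁻¹·Ω⁻¹·K⁻¹·s·F⁻¹·Sv⁻¹ = (kg·m²·s⁻²·A⁻¹) · s · (kg⁻¹·m⁻²·s³·A²) · K⁻¹ · s · (kg·m²·s⁻⁴·A⁻²) · (m⁻²·s²) = kg·s·A⁻¹·K⁻¹.
Both reduce to kg·s·A⁻¹·K⁻¹.

Yes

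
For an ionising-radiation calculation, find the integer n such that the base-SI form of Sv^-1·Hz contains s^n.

Sv = m²·s⁻².
So Sv⁻¹ = m⁻²·s².
Hz = s⁻¹.
Combining: Sv⁻¹·Hz = (m⁻²·s²) · s⁻¹ = m⁻²·s.
The exponent of s is 1.

1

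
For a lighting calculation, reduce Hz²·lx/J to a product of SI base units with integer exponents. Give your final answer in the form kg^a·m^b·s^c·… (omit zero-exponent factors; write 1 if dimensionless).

Hz = 1/s = s⁻¹ (frequency is cycles per second).
So Hz² = s⁻².
lx = lm/m² (illuminance = luminous flux per area),
    = m⁻²·cd.
J = N·m (work = force × distance),
    = kg·m²·s⁻².
So J⁻¹ = kg⁻¹·m⁻²·s².
Combining: Hz²·lx·J⁻¹ = s⁻² · (m⁻²·cd) · (kg⁻¹·m⁻²·s²) = kg⁻¹·m⁻⁴·cd.

kg⁻¹·m⁻⁴·cd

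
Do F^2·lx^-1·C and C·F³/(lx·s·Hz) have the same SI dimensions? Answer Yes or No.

Left side:
  F = C/V (capacitance = charge per voltage),
      = A·s/(kg·m²·s⁻³·A⁻¹) (substituting C and V),
      = kg⁻¹·m⁻²·s⁴·A².
  So F² = kg⁻²·m⁻⁴·s⁸·A⁴.
  lx = lm/m² (illuminance = luminous flux per area),
      = m⁻²·cd.
  So lx⁻¹ = m²·cd⁻¹.
  C = A·s = s·A (charge = current × time).
  Combining: F²·lx⁻¹·C = (kg⁻²·m⁻⁴·s⁸·A⁴) · (m²·cd⁻¹) · (s·A) = kg⁻²·m⁻²·s⁹·A⁵·cd⁻¹.
Right side:
  lx = lm/m² (illuminance = luminous flux per area),
      = m⁻²·cd.
  So lx⁻¹ = m²·cd⁻¹.
  C = A·s = s·A (charge = current × time).
  Hz = 1/s = s⁻¹ (frequency is cycles per second).
  So Hz⁻¹ = s.
  F = C/V (capacitance = charge per voltage),
      = A·s/(kg·m²·s⁻³·A⁻¹) (substituting C and V),
      = kg⁻¹·m⁻²·s⁴·A².
  So F³ = kg⁻³·m⁻⁶·s¹²·A⁶.
  Combining: lx⁻¹·s⁻¹·C·Hz⁻¹·F³ = (m²·cd⁻¹) · s⁻¹ · (s·A) · s · (kg⁻³·m⁻⁶·s¹²·A⁶) = kg⁻³·m⁻⁴·s¹³·A⁷·cd⁻¹.
Left is kg⁻²·m⁻²·s⁹·A⁵·cd⁻¹; right is kg⁻³·m⁻⁴·s¹³·A⁷·cd⁻¹ — different.

No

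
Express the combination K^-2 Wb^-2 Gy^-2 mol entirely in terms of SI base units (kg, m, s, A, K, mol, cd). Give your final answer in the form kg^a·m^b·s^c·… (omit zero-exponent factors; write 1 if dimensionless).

Wb = V·s (flux: a volt is a weber per second),
    = kg·m²·s⁻²·A⁻¹.
So Wb⁻² = kg⁻²·m⁻⁴·s⁴·A².
Gy = J/kg (absorbed dose = energy per mass),
    = m²·s⁻².
So Gy⁻² = m⁻⁴·s⁴.
Combining: K⁻²·Wb⁻²·Gy⁻²·mol = K⁻² · (kg⁻²·m⁻⁴·s⁴·A²) · (m⁻⁴·s⁴) · mol = kg⁻²·m⁻⁸·s⁸·A²·K⁻²·mol.

kg⁻²·m⁻⁸·s⁸·A²·K⁻²·mol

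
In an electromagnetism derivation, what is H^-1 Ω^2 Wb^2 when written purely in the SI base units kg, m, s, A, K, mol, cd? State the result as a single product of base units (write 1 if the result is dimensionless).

kg³·m⁶·s⁻⁸·A⁻⁴

H = Wb/A (inductance = flux per current),
    = kg·m²·s⁻²·A⁻².
So H⁻¹ = kg⁻¹·m⁻²·s²·A².
Ω = V/A (resistance = voltage per current),
    = kg·m²·s⁻³·A⁻².
So Ω² = kg²·m⁴·s⁻⁶·A⁻⁴.
Wb = V·s (flux: a volt is a weber per second),
    = kg·m²·s⁻²·A⁻¹.
So Wb² = kg²·m⁴·s⁻⁴·A⁻².
Combining: H⁻¹·Ω²·Wb² = (kg⁻¹·m⁻²·s²·A²) · (kg²·m⁴·s⁻⁶·A⁻⁴) · (kg²·m⁴·s⁻⁴·A⁻²) = kg³·m⁶·s⁻⁸·A⁻⁴.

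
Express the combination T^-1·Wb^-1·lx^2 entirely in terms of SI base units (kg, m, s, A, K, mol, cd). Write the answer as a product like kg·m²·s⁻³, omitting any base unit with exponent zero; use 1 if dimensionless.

kg⁻²·m⁻⁶·s⁴·A²·cd²

T = Wb/m² (flux density = flux per area),
    = kg·s⁻²·A⁻¹.
So T⁻¹ = kg⁻¹·s²·A.
Wb = V·s (flux: a volt is a weber per second),
    = kg·m²·s⁻²·A⁻¹.
So Wb⁻¹ = kg⁻¹·m⁻²·s²·A.
lx = lm/m² (illuminance = luminous flux per area),
    = m⁻²·cd.
So lx² = m⁻⁴·cd².
Combining: T⁻¹·Wb⁻¹·lx² = (kg⁻¹·s²·A) · (kg⁻¹·m⁻²·s²·A) · (m⁻⁴·cd²) = kg⁻²·m⁻⁶·s⁴·A²·cd².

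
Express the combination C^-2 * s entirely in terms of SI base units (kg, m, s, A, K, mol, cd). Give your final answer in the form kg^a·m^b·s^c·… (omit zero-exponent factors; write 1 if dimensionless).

C = A·s = s·A (charge = current × time).
So C⁻² = s⁻²·A⁻².
Combining: C⁻²·s = (s⁻²·A⁻²) · s = s⁻¹·A⁻².

s⁻¹·A⁻²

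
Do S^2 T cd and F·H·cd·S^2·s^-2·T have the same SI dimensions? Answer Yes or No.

Yes

Left side:
  S = 1/Ω (conductance is reciprocal resistance),
      = kg⁻¹·m⁻²·s³·A².
  So S² = kg⁻²·m⁻⁴·s⁶·A⁴.
  T = Wb/m² (flux density = flux per area),
      = kg·s⁻²·A⁻¹.
  Combining: S²·T·cd = (kg⁻²·m⁻⁴·s⁶·A⁴) · (kg·s⁻²·A⁻¹) · cd = kg⁻¹·m⁻⁴·s⁴·A³·cd.
Right side:
  F = kg⁻¹·m⁻²·s⁴·A².
  H = kg·m²·s⁻²·A⁻².
  S = kg⁻¹·m⁻²·s³·A².
  So S² = kg⁻²·m⁻⁴·s⁶·A⁴.
  T = kg·s⁻²·A⁻¹.
  Combining: F·H·cd·S²·s⁻²·T = (kg⁻¹·m⁻²·s⁴·A²) · (kg·m²·s⁻²·A⁻²) · cd · (kg⁻²·m⁻⁴·s⁶·A⁴) · s⁻² · (kg·s⁻²·A⁻¹) = kg⁻¹·m⁻⁴·s⁴·A³·cd.
Both reduce to kg⁻¹·m⁻⁴·s⁴·A³·cd.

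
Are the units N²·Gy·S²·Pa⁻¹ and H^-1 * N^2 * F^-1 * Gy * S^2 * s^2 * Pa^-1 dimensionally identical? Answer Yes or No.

Left side:
  N = kg·m/s² = kg·m·s⁻² (force = mass × acceleration).
  So N² = kg²·m²·s⁻⁴.
  Gy = J/kg (absorbed dose = energy per mass),
      = m²·s⁻².
  S = 1/Ω (conductance is reciprocal resistance),
      = kg⁻¹·m⁻²·s³·A².
  So S² = kg⁻²·m⁻⁴·s⁶·A⁴.
  Pa = N/m² (pressure = force per area),
      = kg·m⁻¹·s⁻².
  So Pa⁻¹ = kg⁻¹·m·s².
  Combining: N²·Gy·S²·Pa⁻¹ = (kg²·m²·s⁻⁴) · (m²·s⁻²) · (kg⁻²·m⁻⁴·s⁶·A⁴) · (kg⁻¹·m·s²) = kg⁻¹·m·s²·A⁴.
Right side:
  H = Wb/A (inductance = flux per current),
      = kg·m²·s⁻²·A⁻².
  So H⁻¹ = kg⁻¹·m⁻²·s²·A².
  N = kg·m/s² = kg·m·s⁻² (force = mass × acceleration).
  So N² = kg²·m²·s⁻⁴.
  F = C/V (capacitance = charge per voltage),
      = A·s/(kg·m²·s⁻³·A⁻¹) (substituting C and V),
      = kg⁻¹·m⁻²·s⁴·A².
  So F⁻¹ = kg·m²·s⁻⁴·A⁻².
  Gy = J/kg (absorbed dose = energy per mass),
      = m²·s⁻².
  S = 1/Ω (conductance is reciprocal resistance),
      = kg⁻¹·m⁻²·s³·A².
  So S² = kg⁻²·m⁻⁴·s⁶·A⁴.
  Pa = N/m² (pressure = force per area),
      = kg·m⁻¹·s⁻².
  So Pa⁻¹ = kg⁻¹·m·s².
  Combining: H⁻¹·N²·F⁻¹·Gy·S²·s²·Pa⁻¹ = (kg⁻¹·m⁻²·s²·A²) · (kg²·m²·s⁻⁴) · (kg·m²·s⁻⁴·A⁻²) · (m²·s⁻²) · (kg⁻²·m⁻⁴·s⁶·A⁴) · s² · (kg⁻¹·m·s²) = kg⁻¹·m·s²·A⁴.
Both reduce to kg⁻¹·m·s²·A⁴.

Yes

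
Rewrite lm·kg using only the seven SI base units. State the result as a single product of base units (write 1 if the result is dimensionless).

lm = cd.
Combining: lm·kg = cd · kg = kg·cd.

kg·cd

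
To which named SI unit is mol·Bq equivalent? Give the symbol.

Bq = 1/s = s⁻¹ (activity is decays per second).
Combining: mol·Bq = mol · s⁻¹ = s⁻¹·mol.
s⁻¹·mol is the base-SI form of the katal.

kat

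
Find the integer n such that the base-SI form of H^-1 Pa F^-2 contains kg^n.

H = kg·m²·s⁻²·A⁻².
So H⁻¹ = kg⁻¹·m⁻²·s²·A².
Pa = kg·m⁻¹·s⁻².
F = kg⁻¹·m⁻²·s⁴·A².
So F⁻² = kg²·m⁴·s⁻⁸·A⁻⁴.
Combining: H⁻¹·Pa·F⁻² = (kg⁻¹·m⁻²·s²·A²) · (kg·m⁻¹·s⁻²) · (kg²·m⁴·s⁻⁸·A⁻⁴) = kg²·m·s⁻⁸·A⁻².
The exponent of kg is 2.

2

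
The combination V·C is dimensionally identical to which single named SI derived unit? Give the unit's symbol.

V = kg·m²·s⁻³·A⁻¹.
C = s·A.
Combining: V·C = (kg·m²·s⁻³·A⁻¹) · (s·A) = kg·m²·s⁻².
kg·m²·s⁻² is the base-SI form of the joule.

J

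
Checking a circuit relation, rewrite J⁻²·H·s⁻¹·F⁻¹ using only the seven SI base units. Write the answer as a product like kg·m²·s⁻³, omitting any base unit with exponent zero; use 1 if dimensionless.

s⁻³·A⁻⁴

J = kg·m²·s⁻².
So J⁻² = kg⁻²·m⁻⁴·s⁴.
H = kg·m²·s⁻²·A⁻².
F = kg⁻¹·m⁻²·s⁴·A².
So F⁻¹ = kg·m²·s⁻⁴·A⁻².
Combining: J⁻²·H·s⁻¹·F⁻¹ = (kg⁻²·m⁻⁴·s⁴) · (kg·m²·s⁻²·A⁻²) · s⁻¹ · (kg·m²·s⁻⁴·A⁻²) = s⁻³·A⁻⁴.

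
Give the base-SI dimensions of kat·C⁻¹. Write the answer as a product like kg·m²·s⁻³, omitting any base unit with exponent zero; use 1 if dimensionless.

kat = mol/s = s⁻¹·mol (catalytic activity).
C = A·s = s·A (charge = current × time).
So C⁻¹ = s⁻¹·A⁻¹.
Combining: kat·C⁻¹ = (s⁻¹·mol) · (s⁻¹·A⁻¹) = s⁻²·A⁻¹·mol.

s⁻²·A⁻¹·mol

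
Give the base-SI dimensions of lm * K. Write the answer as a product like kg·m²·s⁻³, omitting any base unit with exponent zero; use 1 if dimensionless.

K·cd

lm = cd·sr = cd (luminous flux; sr is dimensionless).
Combining: lm·K = cd · K = K·cd.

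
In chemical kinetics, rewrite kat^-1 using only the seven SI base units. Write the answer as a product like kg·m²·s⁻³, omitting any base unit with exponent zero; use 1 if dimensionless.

s·mol⁻¹

kat = mol/s = s⁻¹·mol (catalytic activity).
So kat⁻¹ = s·mol⁻¹.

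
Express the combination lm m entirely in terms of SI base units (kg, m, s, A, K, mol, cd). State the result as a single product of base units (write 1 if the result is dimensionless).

lm = cd·sr = cd (luminous flux; sr is dimensionless).
Combining: lm·m = cd · m = m·cd.

m·cd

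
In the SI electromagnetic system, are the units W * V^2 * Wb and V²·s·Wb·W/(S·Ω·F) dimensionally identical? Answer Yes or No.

No

Left side:
  W = J/s (power = energy per time),
      = kg·m²·s⁻³.
  V = W/A (potential = power per current),
      = kg·m²·s⁻³·A⁻¹.
  So V² = kg²·m⁴·s⁻⁶·A⁻².
  Wb = V·s (flux: a volt is a weber per second),
      = kg·m²·s⁻²·A⁻¹.
  Combining: W·V²·Wb = (kg·m²·s⁻³) · (kg²·m⁴·s⁻⁶·A⁻²) · (kg·m²·s⁻²·A⁻¹) = kg⁴·m⁸·s⁻¹¹·A⁻³.
Right side:
  S = 1/Ω (conductance is reciprocal resistance),
      = kg⁻¹·m⁻²·s³·A².
  So S⁻¹ = kg·m²·s⁻³·A⁻².
  V = W/A (potential = power per current),
      = kg·m²·s⁻³·A⁻¹.
  So V² = kg²·m⁴·s⁻⁶·A⁻².
  Ω = V/A (resistance = voltage per current),
      = kg·m²·s⁻³·A⁻².
  So Ω⁻¹ = kg⁻¹·m⁻²·s³·A².
  Wb = V·s (flux: a volt is a weber per second),
      = kg·m²·s⁻²·A⁻¹.
  W = J/s (power = energy per time),
      = kg·m²·s⁻³.
  F = C/V (capacitance = charge per voltage),
      = A·s/(kg·m²·s⁻³·A⁻¹) (substituting C and V),
      = kg⁻¹·m⁻²·s⁴·A².
  So F⁻¹ = kg·m²·s⁻⁴·A⁻².
  Combining: S⁻¹·V²·s·Ω⁻¹·Wb·W·F⁻¹ = (kg·m²·s⁻³·A⁻²) · (kg²·m⁴·s⁻⁶·A⁻²) · s · (kg⁻¹·m⁻²·s³·A²) · (kg·m²·s⁻²·A⁻¹) · (kg·m²·s⁻³) · (kg·m²·s⁻⁴·A⁻²) = kg⁵·m¹⁰·s⁻¹⁴·A⁻⁵.
Left is kg⁴·m⁸·s⁻¹¹·A⁻³; right is kg⁵·m¹⁰·s⁻¹⁴·A⁻⁵ — different.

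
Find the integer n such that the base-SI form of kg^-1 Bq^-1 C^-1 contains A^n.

Bq = 1/s = s⁻¹ (activity is decays per second).
So Bq⁻¹ = s.
C = A·s = s·A (charge = current × time).
So C⁻¹ = s⁻¹·A⁻¹.
Combining: kg⁻¹·Bq⁻¹·C⁻¹ = kg⁻¹ · s · (s⁻¹·A⁻¹) = kg⁻¹·A⁻¹.
The exponent of A is -1.

-1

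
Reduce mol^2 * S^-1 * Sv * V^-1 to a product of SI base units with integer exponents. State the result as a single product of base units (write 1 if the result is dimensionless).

m²·s⁻²·A⁻¹·mol²

S = kg⁻¹·m⁻²·s³·A².
So S⁻¹ = kg·m²·s⁻³·A⁻².
Sv = m²·s⁻².
V = kg·m²·s⁻³·A⁻¹.
So V⁻¹ = kg⁻¹·m⁻²·s³·A.
Combining: mol²·S⁻¹·Sv·V⁻¹ = mol² · (kg·m²·s⁻³·A⁻²) · (m²·s⁻²) · (kg⁻¹·m⁻²·s³·A) = m²·s⁻²·A⁻¹·mol².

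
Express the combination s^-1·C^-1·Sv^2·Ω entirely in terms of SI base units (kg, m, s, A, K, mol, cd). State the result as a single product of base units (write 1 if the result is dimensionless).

kg·m⁶·s⁻⁹·A⁻³

C = A·s = s·A (charge = current × time).
So C⁻¹ = s⁻¹·A⁻¹.
Sv = J/kg (equivalent dose = energy per mass),
    = m²·s⁻².
So Sv² = m⁴·s⁻⁴.
Ω = V/A (resistance = voltage per current),
    = kg·m²·s⁻³·A⁻².
Combining: s⁻¹·C⁻¹·Sv²·Ω = s⁻¹ · (s⁻¹·A⁻¹) · (m⁴·s⁻⁴) · (kg·m²·s⁻³·A⁻²) = kg·m⁶·s⁻⁹·A⁻³.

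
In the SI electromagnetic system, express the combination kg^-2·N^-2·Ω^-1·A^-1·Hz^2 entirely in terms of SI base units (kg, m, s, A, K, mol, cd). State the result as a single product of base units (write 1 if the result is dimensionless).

kg⁻⁵·m⁻⁴·s⁵·A

N = kg·m/s² = kg·m·s⁻² (force = mass × acceleration).
So N⁻² = kg⁻²·m⁻²·s⁴.
Ω = V/A (resistance = voltage per current),
    = kg·m²·s⁻³·A⁻².
So Ω⁻¹ = kg⁻¹·m⁻²·s³·A².
Hz = 1/s = s⁻¹ (frequency is cycles per second).
So Hz² = s⁻².
Combining: kg⁻²·N⁻²·Ω⁻¹·A⁻¹·Hz² = kg⁻² · (kg⁻²·m⁻²·s⁴) · (kg⁻¹·m⁻²·s³·A²) · A⁻¹ · s⁻² = kg⁻⁵·m⁻⁴·s⁵·A.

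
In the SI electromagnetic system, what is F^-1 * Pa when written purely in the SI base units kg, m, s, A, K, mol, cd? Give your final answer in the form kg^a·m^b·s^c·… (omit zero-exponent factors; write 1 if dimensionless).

kg²·m·s⁻⁶·A⁻²

F = kg⁻¹·m⁻²·s⁴·A².
So F⁻¹ = kg·m²·s⁻⁴·A⁻².
Pa = kg·m⁻¹·s⁻².
Combining: F⁻¹·Pa = (kg·m²·s⁻⁴·A⁻²) · (kg·m⁻¹·s⁻²) = kg²·m·s⁻⁶·A⁻².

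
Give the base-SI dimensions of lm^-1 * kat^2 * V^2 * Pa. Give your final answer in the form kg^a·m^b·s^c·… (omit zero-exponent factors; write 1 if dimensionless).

lm = cd.
So lm⁻¹ = cd⁻¹.
kat = s⁻¹·mol.
So kat² = s⁻²·mol².
V = kg·m²·s⁻³·A⁻¹.
So V² = kg²·m⁴·s⁻⁶·A⁻².
Pa = kg·m⁻¹·s⁻².
Combining: lm⁻¹·kat²·V²·Pa = cd⁻¹ · (s⁻²·mol²) · (kg²·m⁴·s⁻⁶·A⁻²) · (kg·m⁻¹·s⁻²) = kg³·m³·s⁻¹⁰·A⁻²·mol²·cd⁻¹.

kg³·m³·s⁻¹⁰·A⁻²·mol²·cd⁻¹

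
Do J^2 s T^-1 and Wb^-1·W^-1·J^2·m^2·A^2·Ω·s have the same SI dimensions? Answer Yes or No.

Yes

Left side:
  J = N·m (work = force × distance),
      = kg·m²·s⁻².
  So J² = kg²·m⁴·s⁻⁴.
  T = Wb/m² (flux density = flux per area),
      = kg·s⁻²·A⁻¹.
  So T⁻¹ = kg⁻¹·s²·A.
  Combining: J²·s·T⁻¹ = (kg²·m⁴·s⁻⁴) · s · (kg⁻¹·s²·A) = kg·m⁴·s⁻¹·A.
Right side:
  Wb = V·s (flux: a volt is a weber per second),
      = kg·m²·s⁻²·A⁻¹.
  So Wb⁻¹ = kg⁻¹·m⁻²·s²·A.
  W = J/s (power = energy per time),
      = kg·m²·s⁻³.
  So W⁻¹ = kg⁻¹·m⁻²·s³.
  J = N·m (work = force × distance),
      = kg·m²·s⁻².
  So J² = kg²·m⁴·s⁻⁴.
  Ω = V/A (resistance = voltage per current),
      = kg·m²·s⁻³·A⁻².
  Combining: Wb⁻¹·W⁻¹·J²·m²·A²·Ω·s = (kg⁻¹·m⁻²·s²·A) · (kg⁻¹·m⁻²·s³) · (kg²·m⁴·s⁻⁴) · m² · A² · (kg·m²·s⁻³·A⁻²) · s = kg·m⁴·s⁻¹·A.
Both reduce to kg·m⁴·s⁻¹·A.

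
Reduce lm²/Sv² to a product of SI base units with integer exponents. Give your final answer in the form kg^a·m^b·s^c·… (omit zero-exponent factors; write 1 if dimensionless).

m⁻⁴·s⁴·cd²

lm = cd·sr = cd (luminous flux; sr is dimensionless).
So lm² = cd².
Sv = J/kg (equivalent dose = energy per mass),
    = m²·s⁻².
So Sv⁻² = m⁻⁴·s⁴.
Combining: lm²·Sv⁻² = cd² · (m⁻⁴·s⁴) = m⁻⁴·s⁴·cd².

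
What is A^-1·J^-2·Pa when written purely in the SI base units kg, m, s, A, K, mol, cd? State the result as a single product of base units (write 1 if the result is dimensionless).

J = N·m (work = force × distance),
    = kg·m²·s⁻².
So J⁻² = kg⁻²·m⁻⁴·s⁴.
Pa = N/m² (pressure = force per area),
    = kg·m⁻¹·s⁻².
Combining: A⁻¹·J⁻²·Pa = A⁻¹ · (kg⁻²·m⁻⁴·s⁴) · (kg·m⁻¹·s⁻²) = kg⁻¹·m⁻⁵·s²·A⁻¹.

kg⁻¹·m⁻⁵·s²·A⁻¹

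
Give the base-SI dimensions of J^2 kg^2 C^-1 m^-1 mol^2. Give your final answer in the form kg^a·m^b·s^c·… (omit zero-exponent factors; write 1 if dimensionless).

kg⁴·m³·s⁻⁵·A⁻¹·mol²

J = kg·m²·s⁻².
So J² = kg²·m⁴·s⁻⁴.
C = s·A.
So C⁻¹ = s⁻¹·A⁻¹.
Combining: J²·kg²·C⁻¹·m⁻¹·mol² = (kg²·m⁴·s⁻⁴) · kg² · (s⁻¹·A⁻¹) · m⁻¹ · mol² = kg⁴·m³·s⁻⁵·A⁻¹·mol².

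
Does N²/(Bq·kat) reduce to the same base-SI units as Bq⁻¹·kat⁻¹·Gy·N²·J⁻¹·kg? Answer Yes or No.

Yes

Left side:
  Bq = 1/s = s⁻¹ (activity is decays per second).
  So Bq⁻¹ = s.
  kat = mol/s = s⁻¹·mol (catalytic activity).
  So kat⁻¹ = s·mol⁻¹.
  N = kg·m/s² = kg·m·s⁻² (force = mass × acceleration).
  So N² = kg²·m²·s⁻⁴.
  Combining: Bq⁻¹·kat⁻¹·N² = s · (s·mol⁻¹) · (kg²·m²·s⁻⁴) = kg²·m²·s⁻²·mol⁻¹.
Right side:
  Bq = s⁻¹.
  So Bq⁻¹ = s.
  kat = s⁻¹·mol.
  So kat⁻¹ = s·mol⁻¹.
  Gy = m²·s⁻².
  N = kg·m·s⁻².
  So N² = kg²·m²·s⁻⁴.
  J = kg·m²·s⁻².
  So J⁻¹ = kg⁻¹·m⁻²·s².
  Combining: Bq⁻¹·kat⁻¹·Gy·N²·J⁻¹·kg = s · (s·mol⁻¹) · (m²·s⁻²) · (kg²·m²·s⁻⁴) · (kg⁻¹·m⁻²·s²) · kg = kg²·m²·s⁻²·mol⁻¹.
Both reduce to kg²·m²·s⁻²·mol⁻¹.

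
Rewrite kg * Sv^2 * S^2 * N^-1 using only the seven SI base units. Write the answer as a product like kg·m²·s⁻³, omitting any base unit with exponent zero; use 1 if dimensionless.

Sv = m²·s⁻².
So Sv² = m⁴·s⁻⁴.
S = kg⁻¹·m⁻²·s³·A².
So S² = kg⁻²·m⁻⁴·s⁶·A⁴.
N = kg·m·s⁻².
So N⁻¹ = kg⁻¹·m⁻¹·s².
Combining: kg·Sv²·S²·N⁻¹ = kg · (m⁴·s⁻⁴) · (kg⁻²·m⁻⁴·s⁶·A⁴) · (kg⁻¹·m⁻¹·s²) = kg⁻²·m⁻¹·s⁴·A⁴.

kg⁻²·m⁻¹·s⁴·A⁴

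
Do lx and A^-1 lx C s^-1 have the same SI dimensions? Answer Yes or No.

Left side:
  lx = lm/m² (illuminance = luminous flux per area),
      = m⁻²·cd.
Right side:
  lx = lm/m² (illuminance = luminous flux per area),
      = m⁻²·cd.
  C = A·s = s·A (charge = current × time).
  Combining: A⁻¹·lx·C·s⁻¹ = A⁻¹ · (m⁻²·cd) · (s·A) · s⁻¹ = m⁻²·cd.
Both reduce to m⁻²·cd.

Yes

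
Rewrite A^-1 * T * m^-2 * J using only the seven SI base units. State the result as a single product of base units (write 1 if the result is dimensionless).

kg²·s⁻⁴·A⁻²

T = Wb/m² (flux density = flux per area),
    = kg·s⁻²·A⁻¹.
J = N·m (work = force × distance),
    = kg·m²·s⁻².
Combining: A⁻¹·T·m⁻²·J = A⁻¹ · (kg·s⁻²·A⁻¹) · m⁻² · (kg·m²·s⁻²) = kg²·s⁻⁴·A⁻².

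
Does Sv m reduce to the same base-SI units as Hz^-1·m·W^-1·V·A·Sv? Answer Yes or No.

No

Left side:
  Sv = J/kg (equivalent dose = energy per mass),
      = m²·s⁻².
  Combining: Sv·m = (m²·s⁻²) · m = m³·s⁻².
Right side:
  Hz = s⁻¹.
  So Hz⁻¹ = s.
  W = kg·m²·s⁻³.
  So W⁻¹ = kg⁻¹·m⁻²·s³.
  V = kg·m²·s⁻³·A⁻¹.
  Sv = m²·s⁻².
  Combining: Hz⁻¹·m·W⁻¹·V·A·Sv = s · m · (kg⁻¹·m⁻²·s³) · (kg·m²·s⁻³·A⁻¹) · A · (m²·s⁻²) = m³·s⁻¹.
Left is m³·s⁻²; right is m³·s⁻¹ — different.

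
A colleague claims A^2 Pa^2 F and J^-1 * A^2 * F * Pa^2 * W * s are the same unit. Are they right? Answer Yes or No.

Left side:
  Pa = N/m² (pressure = force per area),
      = kg·m⁻¹·s⁻².
  So Pa² = kg²·m⁻²·s⁻⁴.
  F = C/V (capacitance = charge per voltage),
      = A·s/(kg·m²·s⁻³·A⁻¹) (substituting C and V),
      = kg⁻¹·m⁻²·s⁴·A².
  Combining: A²·Pa²·F = A² · (kg²·m⁻²·s⁻⁴) · (kg⁻¹·m⁻²·s⁴·A²) = kg·m⁻⁴·A⁴.
Right side:
  J = kg·m²·s⁻².
  So J⁻¹ = kg⁻¹·m⁻²·s².
  F = kg⁻¹·m⁻²·s⁴·A².
  Pa = kg·m⁻¹·s⁻².
  So Pa² = kg²·m⁻²·s⁻⁴.
  W = kg·m²·s⁻³.
  Combining: J⁻¹·A²·F·Pa²·W·s = (kg⁻¹·m⁻²·s²) · A² · (kg⁻¹·m⁻²·s⁴·A²) · (kg²·m⁻²·s⁻⁴) · (kg·m²·s⁻³) · s = kg·m⁻⁴·A⁴.
Both reduce to kg·m⁻⁴·A⁴.

Yes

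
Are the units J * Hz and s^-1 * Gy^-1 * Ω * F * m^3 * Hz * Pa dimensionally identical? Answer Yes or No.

No

Left side:
  J = N·m (work = force × distance),
      = kg·m²·s⁻².
  Hz = 1/s = s⁻¹ (frequency is cycles per second).
  Combining: J·Hz = (kg·m²·s⁻²) · s⁻¹ = kg·m²·s⁻³.
Right side:
  Gy = J/kg (absorbed dose = energy per mass),
      = m²·s⁻².
  So Gy⁻¹ = m⁻²·s².
  Ω = V/A (resistance = voltage per current),
      = kg·m²·s⁻³·A⁻².
  F = C/V (capacitance = charge per voltage),
      = A·s/(kg·m²·s⁻³·A⁻¹) (substituting C and V),
      = kg⁻¹·m⁻²·s⁴·A².
  Hz = 1/s = s⁻¹ (frequency is cycles per second).
  Pa = N/m² (pressure = force per area),
      = kg·m⁻¹·s⁻².
  Combining: s⁻¹·Gy⁻¹·Ω·F·m³·Hz·Pa = s⁻¹ · (m⁻²·s²) · (kg·m²·s⁻³·A⁻²) · (kg⁻¹·m⁻²·s⁴·A²) · m³ · s⁻¹ · (kg·m⁻¹·s⁻²) = kg·s⁻¹.
Left is kg·m²·s⁻³; right is kg·s⁻¹ — different.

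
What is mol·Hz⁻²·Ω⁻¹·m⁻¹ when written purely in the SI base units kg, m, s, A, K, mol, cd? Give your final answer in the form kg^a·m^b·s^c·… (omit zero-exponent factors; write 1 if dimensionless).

kg⁻¹·m⁻³·s⁵·A²·mol

Hz = 1/s = s⁻¹ (frequency is cycles per second).
So Hz⁻² = s².
Ω = V/A (resistance = voltage per current),
    = kg·m²·s⁻³·A⁻².
So Ω⁻¹ = kg⁻¹·m⁻²·s³·A².
Combining: mol·Hz⁻²·Ω⁻¹·m⁻¹ = mol · s² · (kg⁻¹·m⁻²·s³·A²) · m⁻¹ = kg⁻¹·m⁻³·s⁵·A²·mol.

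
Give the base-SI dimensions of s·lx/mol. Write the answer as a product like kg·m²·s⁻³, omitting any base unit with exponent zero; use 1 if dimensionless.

lx = lm/m² (illuminance = luminous flux per area),
    = m⁻²·cd.
Combining: mol⁻¹·s·lx = mol⁻¹ · s · (m⁻²·cd) = m⁻²·s·mol⁻¹·cd.

m⁻²·s·mol⁻¹·cd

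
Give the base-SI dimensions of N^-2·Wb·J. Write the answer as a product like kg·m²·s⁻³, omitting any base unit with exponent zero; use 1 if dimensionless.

N = kg·m/s² = kg·m·s⁻² (force = mass × acceleration).
So N⁻² = kg⁻²·m⁻²·s⁴.
Wb = V·s (flux: a volt is a weber per second),
    = kg·m²·s⁻²·A⁻¹.
J = N·m (work = force × distance),
    = kg·m²·s⁻².
Combining: N⁻²·Wb·J = (kg⁻²·m⁻²·s⁴) · (kg·m²·s⁻²·A⁻¹) · (kg·m²·s⁻²) = m²·A⁻¹.

m²·A⁻¹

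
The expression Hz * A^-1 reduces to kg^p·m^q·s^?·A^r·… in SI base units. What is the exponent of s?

-1

Hz = s⁻¹.
Combining: Hz·A⁻¹ = s⁻¹ · A⁻¹ = s⁻¹·A⁻¹.
The exponent of s is -1.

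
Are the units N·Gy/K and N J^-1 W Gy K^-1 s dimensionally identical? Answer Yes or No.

Yes

Left side:
  N = kg·m·s⁻².
  Gy = m²·s⁻².
  Combining: K⁻¹·N·Gy = K⁻¹ · (kg·m·s⁻²) · (m²·s⁻²) = kg·m³·s⁻⁴·K⁻¹.
Right side:
  N = kg·m/s² = kg·m·s⁻² (force = mass × acceleration).
  J = N·m (work = force × distance),
      = kg·m²·s⁻².
  So J⁻¹ = kg⁻¹·m⁻²·s².
  W = J/s (power = energy per time),
      = kg·m²·s⁻³.
  Gy = J/kg (absorbed dose = energy per mass),
      = m²·s⁻².
  Combining: N·J⁻¹·W·Gy·K⁻¹·s = (kg·m·s⁻²) · (kg⁻¹·m⁻²·s²) · (kg·m²·s⁻³) · (m²·s⁻²) · K⁻¹ · s = kg·m³·s⁻⁴·K⁻¹.
Both reduce to kg·m³·s⁻⁴·K⁻¹.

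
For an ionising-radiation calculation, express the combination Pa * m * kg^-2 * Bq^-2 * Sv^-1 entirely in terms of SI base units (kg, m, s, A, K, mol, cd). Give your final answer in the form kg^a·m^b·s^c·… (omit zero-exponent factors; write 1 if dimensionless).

kg⁻¹·m⁻²·s²

Pa = kg·m⁻¹·s⁻².
Bq = s⁻¹.
So Bq⁻² = s².
Sv = m²·s⁻².
So Sv⁻¹ = m⁻²·s².
Combining: Pa·m·kg⁻²·Bq⁻²·Sv⁻¹ = (kg·m⁻¹·s⁻²) · m · kg⁻² · s² · (m⁻²·s²) = kg⁻¹·m⁻²·s².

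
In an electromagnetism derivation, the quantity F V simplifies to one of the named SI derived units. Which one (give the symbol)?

C

F = C/V (capacitance = charge per voltage),
    = A·s/(kg·m²·s⁻³·A⁻¹) (substituting C and V),
    = kg⁻¹·m⁻²·s⁴·A².
V = W/A (potential = power per current),
    = kg·m²·s⁻³·A⁻¹.
Combining: F·V = (kg⁻¹·m⁻²·s⁴·A²) · (kg·m²·s⁻³·A⁻¹) = s·A.
s·A is the base-SI form of the coulomb.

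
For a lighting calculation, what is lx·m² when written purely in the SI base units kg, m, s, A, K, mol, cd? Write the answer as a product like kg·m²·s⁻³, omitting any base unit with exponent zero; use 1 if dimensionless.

cd

lx = m⁻²·cd.
Combining: lx·m² = (m⁻²·cd) · m² = cd.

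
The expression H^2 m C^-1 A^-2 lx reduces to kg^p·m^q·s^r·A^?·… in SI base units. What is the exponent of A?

H = Wb/A (inductance = flux per current),
    = kg·m²·s⁻²·A⁻².
So H² = kg²·m⁴·s⁻⁴·A⁻⁴.
C = A·s = s·A (charge = current × time).
So C⁻¹ = s⁻¹·A⁻¹.
lx = lm/m² (illuminance = luminous flux per area),
    = m⁻²·cd.
Combining: H²·m·C⁻¹·A⁻²·lx = (kg²·m⁴·s⁻⁴·A⁻⁴) · m · (s⁻¹·A⁻¹) · A⁻² · (m⁻²·cd) = kg²·m³·s⁻⁵·A⁻⁷·cd.
The exponent of A is -7.

-7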